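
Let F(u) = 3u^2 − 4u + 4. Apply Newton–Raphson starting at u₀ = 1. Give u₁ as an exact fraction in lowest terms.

−1/2

F'(u) = 6u − 4.
F(1) = 3, F'(1) = 2, so u₁ = 1 − 3/2 = −1/2.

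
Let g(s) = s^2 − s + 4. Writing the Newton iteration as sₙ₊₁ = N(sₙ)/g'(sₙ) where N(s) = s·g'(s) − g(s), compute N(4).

12

g'(s) = 2s − 1.
N(s) = s·g'(s) − g(s) = s·(2s − 1) − (s^2 − s + 4) = s^2 − 4.
N(4) = 12.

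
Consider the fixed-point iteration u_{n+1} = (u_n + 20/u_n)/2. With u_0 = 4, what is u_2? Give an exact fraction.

u_1 = (4 + 20/4)/2 = 9/2.
u_2 = (9/2 + 20/(9/2))/2 = 161/36.

161/36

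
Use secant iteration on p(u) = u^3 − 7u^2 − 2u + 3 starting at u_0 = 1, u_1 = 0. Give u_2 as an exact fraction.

p(1) = −5, p(0) = 3. u_2 = 0 − 3·(0 − 1)/(3 − (−5)) = 3/8.

3/8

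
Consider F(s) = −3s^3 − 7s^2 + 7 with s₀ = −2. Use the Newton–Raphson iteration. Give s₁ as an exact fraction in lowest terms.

−13/8

F'(s) = −9s^2 − 14s.
F(−2) = 3, F'(−2) = −8, so s₁ = (−2) − 3/(−8) = −13/8.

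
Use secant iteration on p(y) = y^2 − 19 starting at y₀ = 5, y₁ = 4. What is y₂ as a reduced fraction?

p(5) = 6, p(4) = −3. y₂ = 4 − (−3)·(4 − 5)/((−3) − 6) = 13/3.

13/3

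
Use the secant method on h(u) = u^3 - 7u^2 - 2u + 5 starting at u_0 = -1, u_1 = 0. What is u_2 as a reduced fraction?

-5/6

h(-1) = -1, h(0) = 5. u_2 = 0 - 5·(0 - (-1))/(5 - (-1)) = -5/6.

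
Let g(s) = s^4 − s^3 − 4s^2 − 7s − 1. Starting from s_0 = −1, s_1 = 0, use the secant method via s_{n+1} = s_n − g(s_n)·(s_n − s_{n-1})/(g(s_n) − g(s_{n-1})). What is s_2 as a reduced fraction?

g(−1) = 4, g(0) = −1. s_2 = 0 − (−1)·(0 − (−1))/((−1) − 4) = −1/5.

−1/5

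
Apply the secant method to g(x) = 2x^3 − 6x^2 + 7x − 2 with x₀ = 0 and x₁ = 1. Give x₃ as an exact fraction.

g(0) = −2, g(1) = 1. x₂ = 1 − 1·(1 − 0)/(1 − (−2)) = 2/3.
g(1) = 1, g(2/3) = 16/27. x₃ = (2/3) − (16/27)·((2/3) − 1)/((16/27) − 1) = 2/11.

2/11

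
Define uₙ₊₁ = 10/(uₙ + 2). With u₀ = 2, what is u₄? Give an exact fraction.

190/83

u₁ = 10/(2 + 2) = 5/2.
u₂ = 10/(5/2 + 2) = 20/9.
u₃ = 10/(20/9 + 2) = 45/19.
u₄ = 10/(45/19 + 2) = 190/83.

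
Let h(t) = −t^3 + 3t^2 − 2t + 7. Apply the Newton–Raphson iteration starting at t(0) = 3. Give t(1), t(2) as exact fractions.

h'(t) = −3t^2 + 6t − 2.
h(3) = 1, h'(3) = −11, so t(1) = 3 − 1/(−11) = 34/11.
h(34/11) = −67/1331, h'(34/11) = −1466/121, so t(2) = (34/11) − (−67/1331)/(−1466/121) = 49777/16126.

t(1) = 34/11, t(2) = 49777/16126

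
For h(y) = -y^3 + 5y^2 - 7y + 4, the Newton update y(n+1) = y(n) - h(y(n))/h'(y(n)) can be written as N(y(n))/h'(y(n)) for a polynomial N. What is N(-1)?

h'(y) = -3y^2 + 10y - 7.
N(y) = y·h'(y) - h(y) = y·(-3y^2 + 10y - 7) - (-y^3 + 5y^2 - 7y + 4) = -2y^3 + 5y^2 - 4.
N(-1) = 3.

3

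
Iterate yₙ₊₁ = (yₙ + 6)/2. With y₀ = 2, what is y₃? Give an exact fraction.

11/2

y₁ = (2 + 6)/2 = 4.
y₂ = (4 + 6)/2 = 5.
y₃ = (5 + 6)/2 = 11/2.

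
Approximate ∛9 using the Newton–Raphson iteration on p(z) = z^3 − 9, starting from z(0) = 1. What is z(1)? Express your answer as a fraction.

11/3

p'(z) = 3z^2.
p(1) = −8, p'(1) = 3, so z(1) = 1 − (−8)/3 = 11/3.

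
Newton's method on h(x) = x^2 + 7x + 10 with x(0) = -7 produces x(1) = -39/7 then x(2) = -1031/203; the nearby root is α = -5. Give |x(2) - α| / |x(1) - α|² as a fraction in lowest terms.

7/29

x(1) - α = -39/7 - (-5) = -39/7 + 5 = -4/7, so |x(1) - α| = 4/7.
x(2) - α = -1031/203 - (-5) = -1031/203 + 5 = -16/203, so |x(2) - α| = 16/203.
|x(1) - α|² = 16/49.
Ratio = (16/203) / (16/49) = 7/29.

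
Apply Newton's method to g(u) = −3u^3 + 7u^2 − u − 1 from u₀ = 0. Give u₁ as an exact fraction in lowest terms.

g'(u) = −9u^2 + 14u − 1.
g(0) = −1, g'(0) = −1, so u₁ = 0 − (−1)/(−1) = −1.

−1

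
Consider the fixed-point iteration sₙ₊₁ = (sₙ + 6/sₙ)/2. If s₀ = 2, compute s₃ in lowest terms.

s₁ = (2 + 6/2)/2 = 5/2.
s₂ = (5/2 + 6/(5/2))/2 = 49/20.
s₃ = (49/20 + 6/(49/20))/2 = 4801/1960.

4801/1960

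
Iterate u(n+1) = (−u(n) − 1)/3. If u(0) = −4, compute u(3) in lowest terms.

u(1) = (−(−4) − 1)/3 = 1.
u(2) = (−1 − 1)/3 = −2/3.
u(3) = (−(−2/3) − 1)/3 = −1/9.

−1/9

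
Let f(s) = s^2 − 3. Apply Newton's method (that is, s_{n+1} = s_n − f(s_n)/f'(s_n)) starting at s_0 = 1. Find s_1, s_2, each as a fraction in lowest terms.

f'(s) = 2s.
f(1) = −2, f'(1) = 2, so s_1 = 1 − (−2)/2 = 2.
f(2) = 1, f'(2) = 4, so s_2 = 2 − 1/4 = 7/4.

s_1 = 2, s_2 = 7/4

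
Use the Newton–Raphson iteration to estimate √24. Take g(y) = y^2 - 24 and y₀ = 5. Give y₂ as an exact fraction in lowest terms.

4801/980

g'(y) = 2y.
g(5) = 1, g'(5) = 10, so y₁ = 5 - 1/10 = 49/10.
g(49/10) = 1/100, g'(49/10) = 49/5, so y₂ = (49/10) - (1/100)/(49/5) = 4801/980.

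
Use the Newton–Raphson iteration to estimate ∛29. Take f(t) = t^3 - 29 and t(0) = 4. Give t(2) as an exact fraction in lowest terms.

5473477/1774728

f'(t) = 3t^2.
f(4) = 35, f'(4) = 48, so t(1) = 4 - 35/48 = 157/48.
f(157/48) = 662725/110592, f'(157/48) = 24649/768, so t(2) = (157/48) - (662725/110592)/(24649/768) = 5473477/1774728.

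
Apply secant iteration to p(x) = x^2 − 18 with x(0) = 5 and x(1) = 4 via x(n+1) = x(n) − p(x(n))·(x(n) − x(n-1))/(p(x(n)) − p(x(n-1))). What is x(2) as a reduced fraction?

p(5) = 7, p(4) = −2. x(2) = 4 − (−2)·(4 − 5)/((−2) − 7) = 38/9.

38/9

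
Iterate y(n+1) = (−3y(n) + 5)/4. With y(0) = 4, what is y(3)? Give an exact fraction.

y(1) = (−3·4 + 5)/4 = −7/4.
y(2) = (−3·(−7/4) + 5)/4 = 41/16.
y(3) = (−3·(41/16) + 5)/4 = −43/64.

−43/64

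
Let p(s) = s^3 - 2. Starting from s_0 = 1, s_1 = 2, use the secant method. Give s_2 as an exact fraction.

8/7

p(1) = -1, p(2) = 6. s_2 = 2 - 6·(2 - 1)/(6 - (-1)) = 8/7.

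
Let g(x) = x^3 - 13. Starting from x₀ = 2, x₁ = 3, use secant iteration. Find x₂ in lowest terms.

g(2) = -5, g(3) = 14. x₂ = 3 - 14·(3 - 2)/(14 - (-5)) = 43/19.

43/19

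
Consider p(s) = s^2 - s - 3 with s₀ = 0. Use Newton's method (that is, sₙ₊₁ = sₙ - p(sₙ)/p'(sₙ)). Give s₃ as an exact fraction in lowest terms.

p'(s) = 2s - 1.
p(0) = -3, p'(0) = -1, so s₁ = 0 - (-3)/(-1) = -3.
p(-3) = 9, p'(-3) = -7, so s₂ = (-3) - 9/(-7) = -12/7.
p(-12/7) = 81/49, p'(-12/7) = -31/7, so s₃ = (-12/7) - (81/49)/(-31/7) = -291/217.

-291/217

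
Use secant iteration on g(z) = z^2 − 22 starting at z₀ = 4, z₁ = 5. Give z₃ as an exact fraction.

136/29

g(4) = −6, g(5) = 3. z₂ = 5 − 3·(5 − 4)/(3 − (−6)) = 14/3.
g(5) = 3, g(14/3) = −2/9. z₃ = (14/3) − (−2/9)·((14/3) − 5)/((−2/9) − 3) = 136/29.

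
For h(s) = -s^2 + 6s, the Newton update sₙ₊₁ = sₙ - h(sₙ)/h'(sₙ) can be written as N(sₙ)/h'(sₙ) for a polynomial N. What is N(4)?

-16

h'(s) = -2s + 6.
N(s) = s·h'(s) - h(s) = s·(-2s + 6) - (-s^2 + 6s) = -s^2.
N(4) = -16.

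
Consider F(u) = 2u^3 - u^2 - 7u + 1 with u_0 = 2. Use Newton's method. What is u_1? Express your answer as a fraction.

27/13

F'(u) = 6u^2 - 2u - 7.
F(2) = -1, F'(2) = 13, so u_1 = 2 - (-1)/13 = 27/13.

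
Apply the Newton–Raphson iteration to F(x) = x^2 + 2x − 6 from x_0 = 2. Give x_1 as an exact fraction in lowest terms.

F'(x) = 2x + 2.
F(2) = 2, F'(2) = 6, so x_1 = 2 − 2/6 = 5/3.

5/3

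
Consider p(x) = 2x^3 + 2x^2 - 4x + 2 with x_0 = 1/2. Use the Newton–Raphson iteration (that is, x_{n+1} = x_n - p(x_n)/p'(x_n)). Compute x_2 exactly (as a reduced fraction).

19/14

p'(x) = 6x^2 + 4x - 4.
p(1/2) = 3/4, p'(1/2) = -1/2, so x_1 = (1/2) - (3/4)/(-1/2) = 2.
p(2) = 18, p'(2) = 28, so x_2 = 2 - 18/28 = 19/14.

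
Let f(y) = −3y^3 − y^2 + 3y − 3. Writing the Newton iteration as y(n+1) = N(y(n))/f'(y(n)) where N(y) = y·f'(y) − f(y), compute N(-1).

f'(y) = −9y^2 − 2y + 3.
N(y) = y·f'(y) − f(y) = y·(−9y^2 − 2y + 3) − (−3y^3 − y^2 + 3y − 3) = −6y^3 − y^2 + 3.
N(-1) = 8.

8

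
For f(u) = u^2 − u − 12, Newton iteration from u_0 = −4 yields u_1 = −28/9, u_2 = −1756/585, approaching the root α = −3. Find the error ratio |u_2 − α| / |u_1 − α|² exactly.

9/65

u_1 − α = −28/9 − (−3) = −28/9 + 3 = −1/9, so |u_1 − α| = 1/9.
u_2 − α = −1756/585 − (−3) = −1756/585 + 3 = −1/585, so |u_2 − α| = 1/585.
|u_1 − α|² = 1/81.
Ratio = (1/585) / (1/81) = 9/65.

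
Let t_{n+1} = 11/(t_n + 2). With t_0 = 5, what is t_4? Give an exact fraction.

1397/529

t_1 = 11/(5 + 2) = 11/7.
t_2 = 11/(11/7 + 2) = 77/25.
t_3 = 11/(77/25 + 2) = 275/127.
t_4 = 11/(275/127 + 2) = 1397/529.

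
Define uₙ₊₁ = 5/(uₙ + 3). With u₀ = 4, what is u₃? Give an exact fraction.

u₁ = 5/(4 + 3) = 5/7.
u₂ = 5/(5/7 + 3) = 35/26.
u₃ = 5/(35/26 + 3) = 130/113.

130/113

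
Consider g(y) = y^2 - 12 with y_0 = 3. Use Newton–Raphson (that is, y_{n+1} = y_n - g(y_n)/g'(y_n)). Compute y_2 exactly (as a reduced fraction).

g'(y) = 2y.
g(3) = -3, g'(3) = 6, so y_1 = 3 - (-3)/6 = 7/2.
g(7/2) = 1/4, g'(7/2) = 7, so y_2 = (7/2) - (1/4)/7 = 97/28.

97/28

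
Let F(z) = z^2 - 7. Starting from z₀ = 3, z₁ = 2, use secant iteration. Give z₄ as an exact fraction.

F(3) = 2, F(2) = -3. z₂ = 2 - (-3)·(2 - 3)/((-3) - 2) = 13/5.
F(2) = -3, F(13/5) = -6/25. z₃ = (13/5) - (-6/25)·((13/5) - 2)/((-6/25) - (-3)) = 61/23.
F(13/5) = -6/25, F(61/23) = 18/529. z₄ = (61/23) - (18/529)·((61/23) - (13/5))/((18/529) - (-6/25)) = 799/302.

799/302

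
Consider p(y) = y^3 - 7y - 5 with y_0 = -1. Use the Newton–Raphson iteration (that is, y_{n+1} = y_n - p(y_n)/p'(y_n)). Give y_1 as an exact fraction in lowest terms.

p'(y) = 3y^2 - 7.
p(-1) = 1, p'(-1) = -4, so y_1 = (-1) - 1/(-4) = -3/4.

-3/4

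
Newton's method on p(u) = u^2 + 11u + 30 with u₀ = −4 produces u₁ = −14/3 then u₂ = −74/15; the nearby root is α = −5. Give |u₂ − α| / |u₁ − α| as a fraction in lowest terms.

1/5

u₁ − α = −14/3 − (−5) = −14/3 + 5 = 1/3, so |u₁ − α| = 1/3.
u₂ − α = −74/15 − (−5) = −74/15 + 5 = 1/15, so |u₂ − α| = 1/15.
Ratio = (1/15) / (1/3) = 1/5.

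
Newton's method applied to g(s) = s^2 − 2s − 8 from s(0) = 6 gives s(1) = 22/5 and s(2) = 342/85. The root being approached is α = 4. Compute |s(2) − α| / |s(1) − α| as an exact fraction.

1/17

s(1) − α = 22/5 − 4 = 2/5, so |s(1) − α| = 2/5.
s(2) − α = 342/85 − 4 = 2/85, so |s(2) − α| = 2/85.
Ratio = (2/85) / (2/5) = 1/17.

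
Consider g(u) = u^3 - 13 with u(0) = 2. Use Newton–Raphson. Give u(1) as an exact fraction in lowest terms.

g'(u) = 3u^2.
g(2) = -5, g'(2) = 12, so u(1) = 2 - (-5)/12 = 29/12.

29/12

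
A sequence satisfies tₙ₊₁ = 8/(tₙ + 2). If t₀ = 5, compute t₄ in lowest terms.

100/47

t₁ = 8/(5 + 2) = 8/7.
t₂ = 8/(8/7 + 2) = 28/11.
t₃ = 8/(28/11 + 2) = 44/25.
t₄ = 8/(44/25 + 2) = 100/47.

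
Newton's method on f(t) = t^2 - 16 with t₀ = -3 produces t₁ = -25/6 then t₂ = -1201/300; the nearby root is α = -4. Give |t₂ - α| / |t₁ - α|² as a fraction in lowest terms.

t₁ - α = -25/6 - (-4) = -25/6 + 4 = -1/6, so |t₁ - α| = 1/6.
t₂ - α = -1201/300 - (-4) = -1201/300 + 4 = -1/300, so |t₂ - α| = 1/300.
|t₁ - α|² = 1/36.
Ratio = (1/300) / (1/36) = 3/25.

3/25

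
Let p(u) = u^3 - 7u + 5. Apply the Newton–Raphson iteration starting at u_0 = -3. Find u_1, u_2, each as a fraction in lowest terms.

p'(u) = 3u^2 - 7.
p(-3) = -1, p'(-3) = 20, so u_1 = (-3) - (-1)/20 = -59/20.
p(-59/20) = -179/8000, p'(-59/20) = 7643/400, so u_2 = (-59/20) - (-179/8000)/(7643/400) = -225379/76430.

u_1 = -59/20, u_2 = -225379/76430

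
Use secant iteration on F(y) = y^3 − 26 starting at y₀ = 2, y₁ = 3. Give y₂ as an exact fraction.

F(2) = −18, F(3) = 1. y₂ = 3 − 1·(3 − 2)/(1 − (−18)) = 56/19.

56/19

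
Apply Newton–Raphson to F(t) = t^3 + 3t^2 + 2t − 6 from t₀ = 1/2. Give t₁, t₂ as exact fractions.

F'(t) = 3t^2 + 6t + 2.
F(1/2) = −33/8, F'(1/2) = 23/4, so t₁ = (1/2) − (−33/8)/(23/4) = 28/23.
F(28/23) = 32670/12167, F'(28/23) = 7274/529, so t₂ = (28/23) − (32670/12167)/(7274/529) = 85501/83651.

t₁ = 28/23, t₂ = 85501/83651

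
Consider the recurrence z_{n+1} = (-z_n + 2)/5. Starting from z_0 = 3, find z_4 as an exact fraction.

z_1 = (-3 + 2)/5 = -1/5.
z_2 = (-(-1/5) + 2)/5 = 11/25.
z_3 = (-(11/25) + 2)/5 = 39/125.
z_4 = (-(39/125) + 2)/5 = 211/625.

211/625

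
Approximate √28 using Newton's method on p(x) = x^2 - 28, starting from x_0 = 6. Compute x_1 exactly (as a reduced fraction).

p'(x) = 2x.
p(6) = 8, p'(6) = 12, so x_1 = 6 - 8/12 = 16/3.

16/3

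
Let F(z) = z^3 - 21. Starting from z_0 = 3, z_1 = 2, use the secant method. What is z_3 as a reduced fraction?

16659/5983

F(3) = 6, F(2) = -13. z_2 = 2 - (-13)·(2 - 3)/((-13) - 6) = 51/19.
F(2) = -13, F(51/19) = -11388/6859. z_3 = (51/19) - (-11388/6859)·((51/19) - 2)/((-11388/6859) - (-13)) = 16659/5983.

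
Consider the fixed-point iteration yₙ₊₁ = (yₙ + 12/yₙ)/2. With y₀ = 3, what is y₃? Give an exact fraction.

18817/5432

y₁ = (3 + 12/3)/2 = 7/2.
y₂ = (7/2 + 12/(7/2))/2 = 97/28.
y₃ = (97/28 + 12/(97/28))/2 = 18817/5432.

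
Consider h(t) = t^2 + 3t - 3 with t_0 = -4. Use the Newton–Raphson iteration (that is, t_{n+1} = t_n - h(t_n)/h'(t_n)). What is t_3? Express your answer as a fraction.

-229771/60605

h'(t) = 2t + 3.
h(-4) = 1, h'(-4) = -5, so t_1 = (-4) - 1/(-5) = -19/5.
h(-19/5) = 1/25, h'(-19/5) = -23/5, so t_2 = (-19/5) - (1/25)/(-23/5) = -436/115.
h(-436/115) = 1/13225, h'(-436/115) = -527/115, so t_3 = (-436/115) - (1/13225)/(-527/115) = -229771/60605.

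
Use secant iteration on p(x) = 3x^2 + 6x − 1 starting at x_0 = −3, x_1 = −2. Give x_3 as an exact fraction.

p(−3) = 8, p(−2) = −1. x_2 = (−2) − (−1)·((−2) − (−3))/((−1) − 8) = −19/9.
p(−2) = −1, p(−19/9) = −8/27. x_3 = (−19/9) − (−8/27)·((−19/9) − (−2))/((−8/27) − (−1)) = −41/19.

−41/19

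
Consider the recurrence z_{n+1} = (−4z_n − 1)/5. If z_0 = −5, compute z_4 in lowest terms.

z_1 = (−4·(−5) − 1)/5 = 19/5.
z_2 = (−4·(19/5) − 1)/5 = −81/25.
z_3 = (−4·(−81/25) − 1)/5 = 299/125.
z_4 = (−4·(299/125) − 1)/5 = −1321/625.

−1321/625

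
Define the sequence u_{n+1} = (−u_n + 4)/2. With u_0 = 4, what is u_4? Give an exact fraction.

3/2

u_1 = (−4 + 4)/2 = 0.
u_2 = (−0 + 4)/2 = 2.
u_3 = (−2 + 4)/2 = 1.
u_4 = (−1 + 4)/2 = 3/2.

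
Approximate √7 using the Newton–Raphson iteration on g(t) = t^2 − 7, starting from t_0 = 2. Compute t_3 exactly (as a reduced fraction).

g'(t) = 2t.
g(2) = −3, g'(2) = 4, so t_1 = 2 − (−3)/4 = 11/4.
g(11/4) = 9/16, g'(11/4) = 11/2, so t_2 = (11/4) − (9/16)/(11/2) = 233/88.
g(233/88) = 81/7744, g'(233/88) = 233/44, so t_3 = (233/88) − (81/7744)/(233/44) = 108497/41008.

108497/41008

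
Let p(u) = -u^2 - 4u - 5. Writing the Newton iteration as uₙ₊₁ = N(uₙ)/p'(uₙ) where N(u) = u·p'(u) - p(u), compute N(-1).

p'(u) = -2u - 4.
N(u) = u·p'(u) - p(u) = u·(-2u - 4) - (-u^2 - 4u - 5) = -u^2 + 5.
N(-1) = 4.

4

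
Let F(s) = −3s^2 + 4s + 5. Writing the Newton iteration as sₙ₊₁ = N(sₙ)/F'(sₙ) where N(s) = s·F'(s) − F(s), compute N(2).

−17

F'(s) = −6s + 4.
N(s) = s·F'(s) − F(s) = s·(−6s + 4) − (−3s^2 + 4s + 5) = −3s^2 − 5.
N(2) = −17.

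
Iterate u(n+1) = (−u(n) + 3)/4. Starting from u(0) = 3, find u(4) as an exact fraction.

u(1) = (−3 + 3)/4 = 0.
u(2) = (−0 + 3)/4 = 3/4.
u(3) = (−(3/4) + 3)/4 = 9/16.
u(4) = (−(9/16) + 3)/4 = 39/64.

39/64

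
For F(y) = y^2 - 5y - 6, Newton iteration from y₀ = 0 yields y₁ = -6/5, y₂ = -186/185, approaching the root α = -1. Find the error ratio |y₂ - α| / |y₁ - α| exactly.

y₁ - α = -6/5 - (-1) = -6/5 + 1 = -1/5, so |y₁ - α| = 1/5.
y₂ - α = -186/185 - (-1) = -186/185 + 1 = -1/185, so |y₂ - α| = 1/185.
Ratio = (1/185) / (1/5) = 1/37.

1/37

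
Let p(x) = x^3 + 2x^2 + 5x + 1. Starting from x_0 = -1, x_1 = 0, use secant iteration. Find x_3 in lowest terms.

p(-1) = -3, p(0) = 1. x_2 = 0 - 1·(0 - (-1))/(1 - (-3)) = -1/4.
p(0) = 1, p(-1/4) = -9/64. x_3 = (-1/4) - (-9/64)·((-1/4) - 0)/((-9/64) - 1) = -16/73.

-16/73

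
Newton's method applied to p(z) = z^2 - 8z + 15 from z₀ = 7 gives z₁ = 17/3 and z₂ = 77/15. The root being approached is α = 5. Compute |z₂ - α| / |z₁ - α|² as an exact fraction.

z₁ - α = 17/3 - 5 = 2/3, so |z₁ - α| = 2/3.
z₂ - α = 77/15 - 5 = 2/15, so |z₂ - α| = 2/15.
|z₁ - α|² = 4/9.
Ratio = (2/15) / (4/9) = 3/10.

3/10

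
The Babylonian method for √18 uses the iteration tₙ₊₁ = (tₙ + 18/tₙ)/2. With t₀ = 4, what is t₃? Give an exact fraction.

665857/156944

t₁ = (4 + 18/4)/2 = 17/4.
t₂ = (17/4 + 18/(17/4))/2 = 577/136.
t₃ = (577/136 + 18/(577/136))/2 = 665857/156944.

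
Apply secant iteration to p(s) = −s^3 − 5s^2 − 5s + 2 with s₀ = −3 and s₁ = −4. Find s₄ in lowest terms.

p(−3) = −1, p(−4) = 6. s₂ = (−4) − 6·((−4) − (−3))/(6 − (−1)) = −22/7.
p(−4) = 6, p(−22/7) = −216/343. s₃ = (−22/7) − (−216/343)·((−22/7) − (−4))/((−216/343) − 6) = −1222/379.
p(−22/7) = −216/343, p(−1222/379) = −18453744/54439939. s₄ = (−1222/379) − (−18453744/54439939)·((−1222/379) − (−22/7))/((−18453744/54439939) − (−216/343)) = −83431450/25136077.

−83431450/25136077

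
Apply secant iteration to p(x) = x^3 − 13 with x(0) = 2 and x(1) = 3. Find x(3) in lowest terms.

17593/7549

p(2) = −5, p(3) = 14. x(2) = 3 − 14·(3 − 2)/(14 − (−5)) = 43/19.
p(3) = 14, p(43/19) = −9660/6859. x(3) = (43/19) − (−9660/6859)·((43/19) − 3)/((−9660/6859) − 14) = 17593/7549.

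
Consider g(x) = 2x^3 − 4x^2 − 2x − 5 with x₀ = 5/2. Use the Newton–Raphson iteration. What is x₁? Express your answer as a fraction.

85/31

g'(x) = 6x^2 − 8x − 2.
g(5/2) = −15/4, g'(5/2) = 31/2, so x₁ = (5/2) − (−15/4)/(31/2) = 85/31.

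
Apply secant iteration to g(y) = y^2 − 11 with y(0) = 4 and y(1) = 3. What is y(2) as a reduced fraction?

g(4) = 5, g(3) = −2. y(2) = 3 − (−2)·(3 − 4)/((−2) − 5) = 23/7.

23/7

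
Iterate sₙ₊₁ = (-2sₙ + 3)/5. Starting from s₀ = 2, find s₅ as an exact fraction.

1289/3125

s₁ = (-2·2 + 3)/5 = -1/5.
s₂ = (-2·(-1/5) + 3)/5 = 17/25.
s₃ = (-2·(17/25) + 3)/5 = 41/125.
s₄ = (-2·(41/125) + 3)/5 = 293/625.
s₅ = (-2·(293/625) + 3)/5 = 1289/3125.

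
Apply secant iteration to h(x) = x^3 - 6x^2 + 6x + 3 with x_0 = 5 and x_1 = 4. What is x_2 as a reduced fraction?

h(5) = 8, h(4) = -5. x_2 = 4 - (-5)·(4 - 5)/((-5) - 8) = 57/13.

57/13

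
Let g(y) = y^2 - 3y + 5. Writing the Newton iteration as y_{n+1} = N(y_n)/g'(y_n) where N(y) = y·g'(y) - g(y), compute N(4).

11

g'(y) = 2y - 3.
N(y) = y·g'(y) - g(y) = y·(2y - 3) - (y^2 - 3y + 5) = y^2 - 5.
N(4) = 11.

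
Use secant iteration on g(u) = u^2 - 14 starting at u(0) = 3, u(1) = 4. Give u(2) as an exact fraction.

g(3) = -5, g(4) = 2. u(2) = 4 - 2·(4 - 3)/(2 - (-5)) = 26/7.

26/7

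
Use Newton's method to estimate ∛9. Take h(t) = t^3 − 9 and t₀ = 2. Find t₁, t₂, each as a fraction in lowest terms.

h'(t) = 3t^2.
h(2) = −1, h'(2) = 12, so t₁ = 2 − (−1)/12 = 25/12.
h(25/12) = 73/1728, h'(25/12) = 625/48, so t₂ = (25/12) − (73/1728)/(625/48) = 23401/11250.

t₁ = 25/12, t₂ = 23401/11250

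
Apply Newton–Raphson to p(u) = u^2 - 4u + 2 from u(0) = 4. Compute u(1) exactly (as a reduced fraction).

p'(u) = 2u - 4.
p(4) = 2, p'(4) = 4, so u(1) = 4 - 2/4 = 7/2.

7/2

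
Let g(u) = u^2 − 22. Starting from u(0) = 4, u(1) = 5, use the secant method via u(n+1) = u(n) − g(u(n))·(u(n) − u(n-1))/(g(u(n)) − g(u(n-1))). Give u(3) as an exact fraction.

g(4) = −6, g(5) = 3. u(2) = 5 − 3·(5 − 4)/(3 − (−6)) = 14/3.
g(5) = 3, g(14/3) = −2/9. u(3) = (14/3) − (−2/9)·((14/3) − 5)/((−2/9) − 3) = 136/29.

136/29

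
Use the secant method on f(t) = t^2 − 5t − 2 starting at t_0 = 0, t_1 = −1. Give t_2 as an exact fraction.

f(0) = −2, f(−1) = 4. t_2 = (−1) − 4·((−1) − 0)/(4 − (−2)) = −1/3.

−1/3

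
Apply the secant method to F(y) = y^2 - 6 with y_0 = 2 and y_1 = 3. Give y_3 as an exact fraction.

22/9

F(2) = -2, F(3) = 3. y_2 = 3 - 3·(3 - 2)/(3 - (-2)) = 12/5.
F(3) = 3, F(12/5) = -6/25. y_3 = (12/5) - (-6/25)·((12/5) - 3)/((-6/25) - 3) = 22/9.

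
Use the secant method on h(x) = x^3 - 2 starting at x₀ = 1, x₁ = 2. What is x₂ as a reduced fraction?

h(1) = -1, h(2) = 6. x₂ = 2 - 6·(2 - 1)/(6 - (-1)) = 8/7.

8/7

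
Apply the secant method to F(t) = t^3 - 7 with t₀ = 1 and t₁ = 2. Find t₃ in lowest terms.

1045/547

F(1) = -6, F(2) = 1. t₂ = 2 - 1·(2 - 1)/(1 - (-6)) = 13/7.
F(2) = 1, F(13/7) = -204/343. t₃ = (13/7) - (-204/343)·((13/7) - 2)/((-204/343) - 1) = 1045/547.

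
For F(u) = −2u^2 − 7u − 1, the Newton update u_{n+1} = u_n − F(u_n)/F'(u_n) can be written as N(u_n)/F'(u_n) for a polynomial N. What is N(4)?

F'(u) = −4u − 7.
N(u) = u·F'(u) − F(u) = u·(−4u − 7) − (−2u^2 − 7u − 1) = −2u^2 + 1.
N(4) = −31.

−31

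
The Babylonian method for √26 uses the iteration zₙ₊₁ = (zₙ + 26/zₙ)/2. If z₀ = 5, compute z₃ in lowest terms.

z₁ = (5 + 26/5)/2 = 51/10.
z₂ = (51/10 + 26/(51/10))/2 = 5201/1020.
z₃ = (5201/1020 + 26/(5201/1020))/2 = 54100801/10610040.

54100801/10610040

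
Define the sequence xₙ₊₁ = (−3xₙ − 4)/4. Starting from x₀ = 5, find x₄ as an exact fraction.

x₁ = (−3·5 − 4)/4 = −19/4.
x₂ = (−3·(−19/4) − 4)/4 = 41/16.
x₃ = (−3·(41/16) − 4)/4 = −187/64.
x₄ = (−3·(−187/64) − 4)/4 = 305/256.

305/256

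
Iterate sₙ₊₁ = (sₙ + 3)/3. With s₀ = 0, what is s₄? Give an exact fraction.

s₁ = (0 + 3)/3 = 1.
s₂ = (1 + 3)/3 = 4/3.
s₃ = ((4/3) + 3)/3 = 13/9.
s₄ = ((13/9) + 3)/3 = 40/27.

40/27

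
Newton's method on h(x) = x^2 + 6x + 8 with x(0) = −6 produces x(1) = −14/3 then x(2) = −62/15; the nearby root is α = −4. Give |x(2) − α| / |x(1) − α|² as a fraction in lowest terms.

x(1) − α = −14/3 − (−4) = −14/3 + 4 = −2/3, so |x(1) − α| = 2/3.
x(2) − α = −62/15 − (−4) = −62/15 + 4 = −2/15, so |x(2) − α| = 2/15.
|x(1) − α|² = 4/9.
Ratio = (2/15) / (4/9) = 3/10.

3/10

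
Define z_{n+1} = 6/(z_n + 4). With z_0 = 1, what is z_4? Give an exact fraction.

z_1 = 6/(1 + 4) = 6/5.
z_2 = 6/(6/5 + 4) = 15/13.
z_3 = 6/(15/13 + 4) = 78/67.
z_4 = 6/(78/67 + 4) = 201/173.

201/173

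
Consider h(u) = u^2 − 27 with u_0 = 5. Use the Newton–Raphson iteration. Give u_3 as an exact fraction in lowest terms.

h'(u) = 2u.
h(5) = −2, h'(5) = 10, so u_1 = 5 − (−2)/10 = 26/5.
h(26/5) = 1/25, h'(26/5) = 52/5, so u_2 = (26/5) − (1/25)/(52/5) = 1351/260.
h(1351/260) = 1/67600, h'(1351/260) = 1351/130, so u_3 = (1351/260) − (1/67600)/(1351/130) = 3650401/702520.

3650401/702520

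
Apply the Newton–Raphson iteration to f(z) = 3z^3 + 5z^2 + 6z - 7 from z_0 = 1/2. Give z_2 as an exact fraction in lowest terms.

1665515/2522694

f'(z) = 9z^2 + 10z + 6.
f(1/2) = -19/8, f'(1/2) = 53/4, so z_1 = (1/2) - (-19/8)/(53/4) = 36/53.
f(36/53) = 48013/148877, f'(36/53) = 47598/2809, so z_2 = (36/53) - (48013/148877)/(47598/2809) = 1665515/2522694.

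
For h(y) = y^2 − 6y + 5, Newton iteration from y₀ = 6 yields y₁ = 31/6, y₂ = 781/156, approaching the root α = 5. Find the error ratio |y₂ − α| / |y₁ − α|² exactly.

3/13

y₁ − α = 31/6 − 5 = 1/6, so |y₁ − α| = 1/6.
y₂ − α = 781/156 − 5 = 1/156, so |y₂ − α| = 1/156.
|y₁ − α|² = 1/36.
Ratio = (1/156) / (1/36) = 3/13.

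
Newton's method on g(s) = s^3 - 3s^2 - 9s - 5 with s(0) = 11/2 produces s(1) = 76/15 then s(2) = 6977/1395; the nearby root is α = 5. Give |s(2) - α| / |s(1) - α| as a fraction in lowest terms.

s(1) - α = 76/15 - 5 = 1/15, so |s(1) - α| = 1/15.
s(2) - α = 6977/1395 - 5 = 2/1395, so |s(2) - α| = 2/1395.
Ratio = (2/1395) / (1/15) = 2/93.

2/93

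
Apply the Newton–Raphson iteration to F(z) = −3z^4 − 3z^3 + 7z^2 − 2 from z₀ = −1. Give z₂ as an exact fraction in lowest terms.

F'(z) = −12z^3 − 9z^2 + 14z.
F(−1) = 5, F'(−1) = −11, so z₁ = (−1) − 5/(−11) = −6/11.
F(−6/11) = 4450/14641, F'(−6/11) = −11136/1331, so z₂ = (−6/11) − (4450/14641)/(−11136/1331) = −31183/61248.

−31183/61248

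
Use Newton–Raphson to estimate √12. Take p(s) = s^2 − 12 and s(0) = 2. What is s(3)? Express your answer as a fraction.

p'(s) = 2s.
p(2) = −8, p'(2) = 4, so s(1) = 2 − (−8)/4 = 4.
p(4) = 4, p'(4) = 8, so s(2) = 4 − 4/8 = 7/2.
p(7/2) = 1/4, p'(7/2) = 7, so s(3) = (7/2) − (1/4)/7 = 97/28.

97/28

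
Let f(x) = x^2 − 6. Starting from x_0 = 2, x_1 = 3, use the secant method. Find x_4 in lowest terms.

f(2) = −2, f(3) = 3. x_2 = 3 − 3·(3 − 2)/(3 − (−2)) = 12/5.
f(3) = 3, f(12/5) = −6/25. x_3 = (12/5) − (−6/25)·((12/5) − 3)/((−6/25) − 3) = 22/9.
f(12/5) = −6/25, f(22/9) = −2/81. x_4 = (22/9) − (−2/81)·((22/9) − (12/5))/((−2/81) − (−6/25)) = 267/109.

267/109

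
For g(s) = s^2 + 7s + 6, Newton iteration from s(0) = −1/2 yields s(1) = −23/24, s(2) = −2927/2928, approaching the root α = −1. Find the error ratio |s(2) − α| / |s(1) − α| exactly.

1/122

s(1) − α = −23/24 − (−1) = −23/24 + 1 = 1/24, so |s(1) − α| = 1/24.
s(2) − α = −2927/2928 − (−1) = −2927/2928 + 1 = 1/2928, so |s(2) − α| = 1/2928.
Ratio = (1/2928) / (1/24) = 1/122.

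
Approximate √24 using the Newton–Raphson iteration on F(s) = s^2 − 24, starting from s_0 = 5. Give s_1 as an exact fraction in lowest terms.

49/10

F'(s) = 2s.
F(5) = 1, F'(5) = 10, so s_1 = 5 − 1/10 = 49/10.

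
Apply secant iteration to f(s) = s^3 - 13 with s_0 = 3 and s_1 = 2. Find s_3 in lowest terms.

f(3) = 14, f(2) = -5. s_2 = 2 - (-5)·(2 - 3)/((-5) - 14) = 43/19.
f(2) = -5, f(43/19) = -9660/6859. s_3 = (43/19) - (-9660/6859)·((43/19) - 2)/((-9660/6859) - (-5)) = 11659/4927.

11659/4927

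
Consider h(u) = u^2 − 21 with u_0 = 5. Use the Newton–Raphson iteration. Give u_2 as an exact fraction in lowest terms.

527/115

h'(u) = 2u.
h(5) = 4, h'(5) = 10, so u_1 = 5 − 4/10 = 23/5.
h(23/5) = 4/25, h'(23/5) = 46/5, so u_2 = (23/5) − (4/25)/(46/5) = 527/115.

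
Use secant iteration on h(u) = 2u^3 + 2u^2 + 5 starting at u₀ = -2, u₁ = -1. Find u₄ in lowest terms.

h(-2) = -3, h(-1) = 5. u₂ = (-1) - 5·((-1) - (-2))/(5 - (-3)) = -13/8.
h(-1) = 5, h(-13/8) = 435/256. u₃ = (-13/8) - (435/256)·((-13/8) - (-1))/((435/256) - 5) = -329/169.
h(-13/8) = 435/256, h(-329/169) = -10503075/4826809. u₄ = (-329/169) - (-10503075/4826809)·((-329/169) - (-13/8))/((-10503075/4826809) - (435/256)) = -19440889/11007929.

-19440889/11007929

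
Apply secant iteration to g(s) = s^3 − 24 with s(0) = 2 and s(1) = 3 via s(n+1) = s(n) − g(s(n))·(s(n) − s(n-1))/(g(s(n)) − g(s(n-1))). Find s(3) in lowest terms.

g(2) = −16, g(3) = 3. s(2) = 3 − 3·(3 − 2)/(3 − (−16)) = 54/19.
g(3) = 3, g(54/19) = −7152/6859. s(3) = (54/19) − (−7152/6859)·((54/19) − 3)/((−7152/6859) − 3) = 8882/3081.

8882/3081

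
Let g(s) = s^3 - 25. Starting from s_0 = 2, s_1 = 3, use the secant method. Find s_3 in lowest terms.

27505/9409

g(2) = -17, g(3) = 2. s_2 = 3 - 2·(3 - 2)/(2 - (-17)) = 55/19.
g(3) = 2, g(55/19) = -5100/6859. s_3 = (55/19) - (-5100/6859)·((55/19) - 3)/((-5100/6859) - 2) = 27505/9409.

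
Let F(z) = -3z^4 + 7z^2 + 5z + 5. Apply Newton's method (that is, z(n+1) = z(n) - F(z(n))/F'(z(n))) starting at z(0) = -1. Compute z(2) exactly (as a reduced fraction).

-2103/1123

F'(z) = -12z^3 + 14z + 5.
F(-1) = 4, F'(-1) = 3, so z(1) = (-1) - 4/3 = -7/3.
F(-7/3) = -1552/27, F'(-7/3) = 1123/9, so z(2) = (-7/3) - (-1552/27)/(1123/9) = -2103/1123.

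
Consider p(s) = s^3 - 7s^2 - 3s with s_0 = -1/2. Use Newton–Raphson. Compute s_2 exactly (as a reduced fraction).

p'(s) = 3s^2 - 14s - 3.
p(-1/2) = -3/8, p'(-1/2) = 19/4, so s_1 = (-1/2) - (-3/8)/(19/4) = -8/19.
p(-8/19) = -360/6859, p'(-8/19) = 1237/361, so s_2 = (-8/19) - (-360/6859)/(1237/361) = -9536/23503.

-9536/23503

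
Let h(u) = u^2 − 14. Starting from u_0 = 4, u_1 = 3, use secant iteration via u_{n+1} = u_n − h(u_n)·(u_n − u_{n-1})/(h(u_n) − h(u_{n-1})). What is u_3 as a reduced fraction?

176/47

h(4) = 2, h(3) = −5. u_2 = 3 − (−5)·(3 − 4)/((−5) − 2) = 26/7.
h(3) = −5, h(26/7) = −10/49. u_3 = (26/7) − (−10/49)·((26/7) − 3)/((−10/49) − (−5)) = 176/47.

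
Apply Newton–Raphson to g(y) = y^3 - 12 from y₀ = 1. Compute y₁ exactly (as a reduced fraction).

g'(y) = 3y^2.
g(1) = -11, g'(1) = 3, so y₁ = 1 - (-11)/3 = 14/3.

14/3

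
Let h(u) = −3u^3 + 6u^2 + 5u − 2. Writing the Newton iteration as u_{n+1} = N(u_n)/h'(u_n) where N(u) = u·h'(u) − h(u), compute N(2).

−22

h'(u) = −9u^2 + 12u + 5.
N(u) = u·h'(u) − h(u) = u·(−9u^2 + 12u + 5) − (−3u^3 + 6u^2 + 5u − 2) = −6u^3 + 6u^2 + 2.
N(2) = −22.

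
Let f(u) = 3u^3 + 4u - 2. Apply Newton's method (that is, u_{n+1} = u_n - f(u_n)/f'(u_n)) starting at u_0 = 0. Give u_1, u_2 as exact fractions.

u_1 = 1/2, u_2 = 11/25

f'(u) = 9u^2 + 4.
f(0) = -2, f'(0) = 4, so u_1 = 0 - (-2)/4 = 1/2.
f(1/2) = 3/8, f'(1/2) = 25/4, so u_2 = (1/2) - (3/8)/(25/4) = 11/25.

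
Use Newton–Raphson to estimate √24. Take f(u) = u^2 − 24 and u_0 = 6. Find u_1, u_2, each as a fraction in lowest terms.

f'(u) = 2u.
f(6) = 12, f'(6) = 12, so u_1 = 6 − 12/12 = 5.
f(5) = 1, f'(5) = 10, so u_2 = 5 − 1/10 = 49/10.

u_1 = 5, u_2 = 49/10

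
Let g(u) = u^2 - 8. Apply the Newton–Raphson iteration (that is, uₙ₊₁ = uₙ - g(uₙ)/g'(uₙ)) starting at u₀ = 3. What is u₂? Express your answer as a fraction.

g'(u) = 2u.
g(3) = 1, g'(3) = 6, so u₁ = 3 - 1/6 = 17/6.
g(17/6) = 1/36, g'(17/6) = 17/3, so u₂ = (17/6) - (1/36)/(17/3) = 577/204.

577/204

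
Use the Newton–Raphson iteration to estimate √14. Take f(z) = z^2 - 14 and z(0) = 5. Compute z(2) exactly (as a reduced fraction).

f'(z) = 2z.
f(5) = 11, f'(5) = 10, so z(1) = 5 - 11/10 = 39/10.
f(39/10) = 121/100, f'(39/10) = 39/5, so z(2) = (39/10) - (121/100)/(39/5) = 2921/780.

2921/780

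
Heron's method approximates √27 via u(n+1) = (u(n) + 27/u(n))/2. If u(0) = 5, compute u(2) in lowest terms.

u(1) = (5 + 27/5)/2 = 26/5.
u(2) = (26/5 + 27/(26/5))/2 = 1351/260.

1351/260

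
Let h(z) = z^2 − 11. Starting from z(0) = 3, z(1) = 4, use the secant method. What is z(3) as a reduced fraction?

169/51

h(3) = −2, h(4) = 5. z(2) = 4 − 5·(4 − 3)/(5 − (−2)) = 23/7.
h(4) = 5, h(23/7) = −10/49. z(3) = (23/7) − (−10/49)·((23/7) − 4)/((−10/49) − 5) = 169/51.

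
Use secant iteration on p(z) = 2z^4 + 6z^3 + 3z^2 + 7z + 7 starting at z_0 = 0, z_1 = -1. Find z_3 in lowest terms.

-2457/2713

p(0) = 7, p(-1) = -1. z_2 = (-1) - (-1)·((-1) - 0)/((-1) - 7) = -7/8.
p(-1) = -1, p(-7/8) = 665/2048. z_3 = (-7/8) - (665/2048)·((-7/8) - (-1))/((665/2048) - (-1)) = -2457/2713.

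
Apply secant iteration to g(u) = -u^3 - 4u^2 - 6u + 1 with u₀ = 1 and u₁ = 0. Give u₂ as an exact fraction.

1/11

g(1) = -10, g(0) = 1. u₂ = 0 - 1·(0 - 1)/(1 - (-10)) = 1/11.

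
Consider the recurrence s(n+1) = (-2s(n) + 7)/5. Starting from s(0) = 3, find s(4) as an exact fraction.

s(1) = (-2·3 + 7)/5 = 1/5.
s(2) = (-2·(1/5) + 7)/5 = 33/25.
s(3) = (-2·(33/25) + 7)/5 = 109/125.
s(4) = (-2·(109/125) + 7)/5 = 657/625.

657/625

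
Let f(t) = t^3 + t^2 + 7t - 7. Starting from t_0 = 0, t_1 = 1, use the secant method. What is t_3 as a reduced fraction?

f(0) = -7, f(1) = 2. t_2 = 1 - 2·(1 - 0)/(2 - (-7)) = 7/9.
f(1) = 2, f(7/9) = -350/729. t_3 = (7/9) - (-350/729)·((7/9) - 1)/((-350/729) - 2) = 371/452.

371/452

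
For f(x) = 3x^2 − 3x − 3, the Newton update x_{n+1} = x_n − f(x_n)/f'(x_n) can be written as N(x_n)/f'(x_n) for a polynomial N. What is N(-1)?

6

f'(x) = 6x − 3.
N(x) = x·f'(x) − f(x) = x·(6x − 3) − (3x^2 − 3x − 3) = 3x^2 + 3.
N(-1) = 6.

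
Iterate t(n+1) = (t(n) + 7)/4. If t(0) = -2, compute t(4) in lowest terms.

593/256

t(1) = ((-2) + 7)/4 = 5/4.
t(2) = ((5/4) + 7)/4 = 33/16.
t(3) = ((33/16) + 7)/4 = 145/64.
t(4) = ((145/64) + 7)/4 = 593/256.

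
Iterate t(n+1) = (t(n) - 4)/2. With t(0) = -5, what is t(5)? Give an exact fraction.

t(1) = ((-5) - 4)/2 = -9/2.
t(2) = ((-9/2) - 4)/2 = -17/4.
t(3) = ((-17/4) - 4)/2 = -33/8.
t(4) = ((-33/8) - 4)/2 = -65/16.
t(5) = ((-65/16) - 4)/2 = -129/32.

-129/32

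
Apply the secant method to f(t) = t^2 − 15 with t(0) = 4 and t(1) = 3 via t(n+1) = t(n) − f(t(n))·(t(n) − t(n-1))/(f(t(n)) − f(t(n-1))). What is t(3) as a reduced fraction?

f(4) = 1, f(3) = −6. t(2) = 3 − (−6)·(3 − 4)/((−6) − 1) = 27/7.
f(3) = −6, f(27/7) = −6/49. t(3) = (27/7) − (−6/49)·((27/7) − 3)/((−6/49) − (−6)) = 31/8.

31/8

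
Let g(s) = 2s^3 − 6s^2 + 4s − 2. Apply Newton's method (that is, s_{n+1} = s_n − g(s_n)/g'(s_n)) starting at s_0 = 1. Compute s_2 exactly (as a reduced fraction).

1/2

g'(s) = 6s^2 − 12s + 4.
g(1) = −2, g'(1) = −2, so s_1 = 1 − (−2)/(−2) = 0.
g(0) = −2, g'(0) = 4, so s_2 = 0 − (−2)/4 = 1/2.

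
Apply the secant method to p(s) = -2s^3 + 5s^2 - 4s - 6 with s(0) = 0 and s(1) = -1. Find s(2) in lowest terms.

p(0) = -6, p(-1) = 5. s(2) = (-1) - 5·((-1) - 0)/(5 - (-6)) = -6/11.

-6/11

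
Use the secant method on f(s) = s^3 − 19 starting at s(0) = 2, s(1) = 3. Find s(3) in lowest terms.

f(2) = −11, f(3) = 8. s(2) = 3 − 8·(3 − 2)/(8 − (−11)) = 49/19.
f(3) = 8, f(49/19) = −12672/6859. s(3) = (49/19) − (−12672/6859)·((49/19) − 3)/((−12672/6859) − 8) = 22441/8443.

22441/8443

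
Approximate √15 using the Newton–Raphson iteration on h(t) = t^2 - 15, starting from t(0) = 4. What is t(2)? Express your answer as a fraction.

h'(t) = 2t.
h(4) = 1, h'(4) = 8, so t(1) = 4 - 1/8 = 31/8.
h(31/8) = 1/64, h'(31/8) = 31/4, so t(2) = (31/8) - (1/64)/(31/4) = 1921/496.

1921/496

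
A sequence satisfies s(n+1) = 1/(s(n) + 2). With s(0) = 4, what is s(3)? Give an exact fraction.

13/32

s(1) = 1/(4 + 2) = 1/6.
s(2) = 1/(1/6 + 2) = 6/13.
s(3) = 1/(6/13 + 2) = 13/32.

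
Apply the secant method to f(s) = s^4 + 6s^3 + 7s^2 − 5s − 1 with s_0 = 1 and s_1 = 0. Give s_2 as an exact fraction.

f(1) = 8, f(0) = −1. s_2 = 0 − (−1)·(0 − 1)/((−1) − 8) = 1/9.

1/9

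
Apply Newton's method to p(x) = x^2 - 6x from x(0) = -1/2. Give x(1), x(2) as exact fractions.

x(1) = -1/28, x(2) = -1/4760

p'(x) = 2x - 6.
p(-1/2) = 13/4, p'(-1/2) = -7, so x(1) = (-1/2) - (13/4)/(-7) = -1/28.
p(-1/28) = 169/784, p'(-1/28) = -85/14, so x(2) = (-1/28) - (169/784)/(-85/14) = -1/4760.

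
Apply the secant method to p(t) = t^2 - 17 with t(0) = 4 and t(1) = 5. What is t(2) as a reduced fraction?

p(4) = -1, p(5) = 8. t(2) = 5 - 8·(5 - 4)/(8 - (-1)) = 37/9.

37/9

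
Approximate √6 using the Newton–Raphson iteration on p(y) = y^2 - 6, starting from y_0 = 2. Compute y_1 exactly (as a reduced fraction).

5/2

p'(y) = 2y.
p(2) = -2, p'(2) = 4, so y_1 = 2 - (-2)/4 = 5/2.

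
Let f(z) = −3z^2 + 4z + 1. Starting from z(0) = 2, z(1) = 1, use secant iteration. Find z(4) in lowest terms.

f(2) = −3, f(1) = 2. z(2) = 1 − 2·(1 − 2)/(2 − (−3)) = 7/5.
f(1) = 2, f(7/5) = 18/25. z(3) = (7/5) − (18/25)·((7/5) − 1)/((18/25) − 2) = 13/8.
f(7/5) = 18/25, f(13/8) = −27/64. z(4) = (13/8) − (−27/64)·((13/8) − (7/5))/((−27/64) − (18/25)) = 313/203.

313/203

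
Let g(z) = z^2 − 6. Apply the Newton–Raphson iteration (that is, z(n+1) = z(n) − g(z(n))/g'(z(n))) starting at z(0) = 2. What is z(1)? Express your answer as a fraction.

g'(z) = 2z.
g(2) = −2, g'(2) = 4, so z(1) = 2 − (−2)/4 = 5/2.

5/2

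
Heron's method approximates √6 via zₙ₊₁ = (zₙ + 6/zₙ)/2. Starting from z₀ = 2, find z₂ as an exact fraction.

49/20

z₁ = (2 + 6/2)/2 = 5/2.
z₂ = (5/2 + 6/(5/2))/2 = 49/20.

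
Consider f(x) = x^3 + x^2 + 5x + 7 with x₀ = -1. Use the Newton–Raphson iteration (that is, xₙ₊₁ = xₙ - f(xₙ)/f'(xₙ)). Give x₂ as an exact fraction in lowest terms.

f'(x) = 3x^2 + 2x + 5.
f(-1) = 2, f'(-1) = 6, so x₁ = (-1) - 2/6 = -4/3.
f(-4/3) = -7/27, f'(-4/3) = 23/3, so x₂ = (-4/3) - (-7/27)/(23/3) = -269/207.

-269/207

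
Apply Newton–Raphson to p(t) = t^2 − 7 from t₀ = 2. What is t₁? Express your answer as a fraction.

11/4

p'(t) = 2t.
p(2) = −3, p'(2) = 4, so t₁ = 2 − (−3)/4 = 11/4.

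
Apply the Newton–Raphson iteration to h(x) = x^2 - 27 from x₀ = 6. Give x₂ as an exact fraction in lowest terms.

291/56

h'(x) = 2x.
h(6) = 9, h'(6) = 12, so x₁ = 6 - 9/12 = 21/4.
h(21/4) = 9/16, h'(21/4) = 21/2, so x₂ = (21/4) - (9/16)/(21/2) = 291/56.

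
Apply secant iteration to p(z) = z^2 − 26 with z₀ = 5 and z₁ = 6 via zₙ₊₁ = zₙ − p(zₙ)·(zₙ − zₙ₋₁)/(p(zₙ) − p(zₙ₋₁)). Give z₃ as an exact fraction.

311/61

p(5) = −1, p(6) = 10. z₂ = 6 − 10·(6 − 5)/(10 − (−1)) = 56/11.
p(6) = 10, p(56/11) = −10/121. z₃ = (56/11) − (−10/121)·((56/11) − 6)/((−10/121) − 10) = 311/61.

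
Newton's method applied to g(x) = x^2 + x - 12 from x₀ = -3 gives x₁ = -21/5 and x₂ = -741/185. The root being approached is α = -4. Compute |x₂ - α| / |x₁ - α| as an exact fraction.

1/37

x₁ - α = -21/5 - (-4) = -21/5 + 4 = -1/5, so |x₁ - α| = 1/5.
x₂ - α = -741/185 - (-4) = -741/185 + 4 = -1/185, so |x₂ - α| = 1/185.
Ratio = (1/185) / (1/5) = 1/37.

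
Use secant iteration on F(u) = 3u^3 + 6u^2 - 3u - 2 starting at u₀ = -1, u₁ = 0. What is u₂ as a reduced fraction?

-1/3

F(-1) = 4, F(0) = -2. u₂ = 0 - (-2)·(0 - (-1))/((-2) - 4) = -1/3.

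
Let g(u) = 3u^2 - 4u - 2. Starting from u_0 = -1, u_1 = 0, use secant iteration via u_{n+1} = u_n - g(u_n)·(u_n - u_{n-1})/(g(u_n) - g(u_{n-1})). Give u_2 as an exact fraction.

-2/7

g(-1) = 5, g(0) = -2. u_2 = 0 - (-2)·(0 - (-1))/((-2) - 5) = -2/7.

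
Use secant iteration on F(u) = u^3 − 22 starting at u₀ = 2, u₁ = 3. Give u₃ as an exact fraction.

24946/8917

F(2) = −14, F(3) = 5. u₂ = 3 − 5·(3 − 2)/(5 − (−14)) = 52/19.
F(3) = 5, F(52/19) = −10290/6859. u₃ = (52/19) − (−10290/6859)·((52/19) − 3)/((−10290/6859) − 5) = 24946/8917.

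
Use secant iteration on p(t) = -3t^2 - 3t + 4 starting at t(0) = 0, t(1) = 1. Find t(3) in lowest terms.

3/4

p(0) = 4, p(1) = -2. t(2) = 1 - (-2)·(1 - 0)/((-2) - 4) = 2/3.
p(1) = -2, p(2/3) = 2/3. t(3) = (2/3) - (2/3)·((2/3) - 1)/((2/3) - (-2)) = 3/4.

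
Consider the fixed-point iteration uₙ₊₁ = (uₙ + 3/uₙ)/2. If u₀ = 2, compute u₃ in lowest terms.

18817/10864

u₁ = (2 + 3/2)/2 = 7/4.
u₂ = (7/4 + 3/(7/4))/2 = 97/56.
u₃ = (97/56 + 3/(97/56))/2 = 18817/10864.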